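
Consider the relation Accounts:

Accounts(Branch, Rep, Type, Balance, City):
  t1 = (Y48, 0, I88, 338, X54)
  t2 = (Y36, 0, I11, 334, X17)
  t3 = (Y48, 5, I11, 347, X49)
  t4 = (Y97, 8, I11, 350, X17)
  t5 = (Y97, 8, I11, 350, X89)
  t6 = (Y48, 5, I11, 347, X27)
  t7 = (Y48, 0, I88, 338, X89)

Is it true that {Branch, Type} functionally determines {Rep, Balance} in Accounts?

(Branch=Y48, Type=I88): rows 1, 7 → {Rep,Balance} = (0, 338), (0, 338) ✓
(Branch=Y36, Type=I11): row 2 → {Rep,Balance} = (0, 334) ✓
(Branch=Y48, Type=I11): rows 3, 6 → {Rep,Balance} = (5, 347), (5, 347) ✓
(Branch=Y97, Type=I11): rows 4, 5 → {Rep,Balance} = (8, 350), (8, 350) ✓
Every {Branch, Type} value is associated with a single {Rep, Balance} value, so {Branch, Type} -> {Rep, Balance} holds.

Yes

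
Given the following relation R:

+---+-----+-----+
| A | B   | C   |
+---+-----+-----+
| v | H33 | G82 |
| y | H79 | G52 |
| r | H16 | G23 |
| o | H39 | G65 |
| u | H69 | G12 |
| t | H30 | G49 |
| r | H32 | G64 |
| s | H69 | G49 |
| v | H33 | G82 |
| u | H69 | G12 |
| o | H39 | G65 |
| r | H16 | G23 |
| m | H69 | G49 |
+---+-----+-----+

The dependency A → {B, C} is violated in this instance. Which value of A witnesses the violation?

A=v: 2 rows → {B,C} = (H33, G82), (H33, G82) ✓
A=y: 1 row → {B,C} = (H79, G52) ✓
A=r: 3 rows → {B,C} takes values {(H16, G23), (H32, G64)} — violation
A=o: 2 rows → {B,C} = (H39, G65), (H39, G65) ✓
A=u: 2 rows → {B,C} = (H69, G12), (H69, G12) ✓
A=t: 1 row → {B,C} = (H30, G49) ✓
A=s: 1 row → {B,C} = (H69, G49) ✓
A=m: 1 row → {B,C} = (H69, G49) ✓
The only A value with inconsistent RHS is A=r.

r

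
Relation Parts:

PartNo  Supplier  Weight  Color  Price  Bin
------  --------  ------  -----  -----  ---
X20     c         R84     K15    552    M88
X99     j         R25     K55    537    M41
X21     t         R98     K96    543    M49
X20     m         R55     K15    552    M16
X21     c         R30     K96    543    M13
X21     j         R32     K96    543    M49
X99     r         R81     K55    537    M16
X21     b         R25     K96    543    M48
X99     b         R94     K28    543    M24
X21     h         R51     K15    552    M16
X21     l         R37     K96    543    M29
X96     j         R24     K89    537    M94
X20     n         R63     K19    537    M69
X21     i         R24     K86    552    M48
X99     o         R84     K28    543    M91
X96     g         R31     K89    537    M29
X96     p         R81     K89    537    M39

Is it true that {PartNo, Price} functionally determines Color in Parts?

(PartNo=X20, Price=552): 2 rows → Color = K15, K15 ✓
(PartNo=X99, Price=537): 2 rows → Color = K55, K55 ✓
(PartNo=X21, Price=543): 5 rows → Color = K96, K96, K96, K96, K96 ✓
(PartNo=X99, Price=543): 2 rows → Color = K28, K28 ✓
(PartNo=X21, Price=552): 2 rows → Color takes values {K15, K86} — violation
(PartNo=X96, Price=537): 3 rows → Color = K89, K89, K89 ✓
(PartNo=X20, Price=537): 1 row → Color = K19 ✓
Two rows agree on {PartNo, Price} but differ on Color, so {PartNo, Price} → Color does not hold.

No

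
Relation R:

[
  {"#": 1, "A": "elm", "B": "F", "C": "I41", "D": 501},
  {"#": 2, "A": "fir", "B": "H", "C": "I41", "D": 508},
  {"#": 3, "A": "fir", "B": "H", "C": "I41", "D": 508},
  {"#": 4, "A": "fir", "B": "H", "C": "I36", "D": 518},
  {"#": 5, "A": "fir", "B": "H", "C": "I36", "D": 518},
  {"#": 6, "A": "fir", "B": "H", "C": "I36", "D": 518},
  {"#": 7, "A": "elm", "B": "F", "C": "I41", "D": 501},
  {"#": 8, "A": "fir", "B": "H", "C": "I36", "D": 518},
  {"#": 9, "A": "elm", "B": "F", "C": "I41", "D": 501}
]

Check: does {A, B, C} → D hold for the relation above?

Yes

(A=elm, B=F, C=I41): rows 1, 7, 9 → D = 501, 501, 501 ✓
(A=fir, B=H, C=I41): rows 2, 3 → D = 508, 508 ✓
(A=fir, B=H, C=I36): rows 4, 5, 6, 8 → D = 518, 518, 518, 518 ✓
Every {A, B, C} value is associated with a single D value, so {A, B, C} → D holds.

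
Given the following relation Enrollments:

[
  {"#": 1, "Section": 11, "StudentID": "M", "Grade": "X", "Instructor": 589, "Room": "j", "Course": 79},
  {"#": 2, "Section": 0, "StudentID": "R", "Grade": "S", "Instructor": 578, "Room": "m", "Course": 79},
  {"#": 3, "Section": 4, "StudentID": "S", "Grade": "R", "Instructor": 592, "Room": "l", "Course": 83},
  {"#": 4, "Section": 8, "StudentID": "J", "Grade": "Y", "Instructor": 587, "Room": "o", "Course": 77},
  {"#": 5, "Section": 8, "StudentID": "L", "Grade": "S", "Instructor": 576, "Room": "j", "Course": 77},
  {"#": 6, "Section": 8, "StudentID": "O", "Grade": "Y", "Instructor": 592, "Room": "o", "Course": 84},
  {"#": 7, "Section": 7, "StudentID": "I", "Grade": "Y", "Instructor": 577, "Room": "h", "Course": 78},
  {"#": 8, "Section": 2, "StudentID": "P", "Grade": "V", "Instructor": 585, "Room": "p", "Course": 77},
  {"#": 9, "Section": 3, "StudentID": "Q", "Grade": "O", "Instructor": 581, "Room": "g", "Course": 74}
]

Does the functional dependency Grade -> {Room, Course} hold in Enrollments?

Grade=X: row 1 → {Room,Course} = (j, 79) ✓
Grade=S: rows 2, 5 → {Room,Course} takes values {(m, 79), (j, 77)} — violation
Grade=R: row 3 → {Room,Course} = (l, 83) ✓
Grade=Y: rows 4, 6, 7 → {Room,Course} takes values {(o, 77), (o, 84), (h, 78)} — violation
Grade=V: row 8 → {Room,Course} = (p, 77) ✓
Grade=O: row 9 → {Room,Course} = (g, 74) ✓
Two rows agree on Grade but differ on {Room, Course}, so Grade -> {Room, Course} does not hold.

No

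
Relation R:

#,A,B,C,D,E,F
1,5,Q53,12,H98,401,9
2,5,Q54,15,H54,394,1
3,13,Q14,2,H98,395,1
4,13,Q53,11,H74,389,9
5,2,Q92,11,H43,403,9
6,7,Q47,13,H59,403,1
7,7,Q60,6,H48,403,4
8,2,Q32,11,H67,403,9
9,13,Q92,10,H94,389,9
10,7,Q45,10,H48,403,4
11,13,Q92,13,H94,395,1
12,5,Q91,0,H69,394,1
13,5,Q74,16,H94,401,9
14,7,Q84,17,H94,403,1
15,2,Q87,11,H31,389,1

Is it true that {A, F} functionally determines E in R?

Yes

(A=5, F=9): rows 1, 13 → E = 401, 401 ✓
(A=5, F=1): rows 2, 12 → E = 394, 394 ✓
(A=13, F=1): rows 3, 11 → E = 395, 395 ✓
(A=13, F=9): rows 4, 9 → E = 389, 389 ✓
(A=2, F=9): rows 5, 8 → E = 403, 403 ✓
(A=7, F=1): rows 6, 14 → E = 403, 403 ✓
(A=7, F=4): rows 7, 10 → E = 403, 403 ✓
(A=2, F=1): row 15 → E = 389 ✓
Every {A, F} value is associated with a single E value, so {A, F} -> E holds.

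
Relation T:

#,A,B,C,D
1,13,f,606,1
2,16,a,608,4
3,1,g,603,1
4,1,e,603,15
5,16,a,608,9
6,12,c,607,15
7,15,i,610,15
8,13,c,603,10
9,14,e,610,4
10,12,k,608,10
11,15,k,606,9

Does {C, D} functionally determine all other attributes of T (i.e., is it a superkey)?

All 11 rows have distinct {C, D} values, so {C, D} → (all attributes) holds and {C, D} is a superkey.

Yes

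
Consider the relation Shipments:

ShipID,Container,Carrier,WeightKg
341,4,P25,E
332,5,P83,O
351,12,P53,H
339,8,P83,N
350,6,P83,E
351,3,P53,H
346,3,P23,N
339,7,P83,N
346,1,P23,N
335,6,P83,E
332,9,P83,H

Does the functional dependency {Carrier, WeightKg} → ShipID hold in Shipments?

(Carrier=P25, WeightKg=E): 1 row → ShipID = 341 ✓
(Carrier=P83, WeightKg=O): 1 row → ShipID = 332 ✓
(Carrier=P53, WeightKg=H): 2 rows → ShipID = 351, 351 ✓
(Carrier=P83, WeightKg=N): 2 rows → ShipID = 339, 339 ✓
(Carrier=P83, WeightKg=E): 2 rows → ShipID takes values {350, 335} — violation
(Carrier=P23, WeightKg=N): 2 rows → ShipID = 346, 346 ✓
(Carrier=P83, WeightKg=H): 1 row → ShipID = 332 ✓
Two rows agree on {Carrier, WeightKg} but differ on ShipID, so {Carrier, WeightKg} → ShipID does not hold.

No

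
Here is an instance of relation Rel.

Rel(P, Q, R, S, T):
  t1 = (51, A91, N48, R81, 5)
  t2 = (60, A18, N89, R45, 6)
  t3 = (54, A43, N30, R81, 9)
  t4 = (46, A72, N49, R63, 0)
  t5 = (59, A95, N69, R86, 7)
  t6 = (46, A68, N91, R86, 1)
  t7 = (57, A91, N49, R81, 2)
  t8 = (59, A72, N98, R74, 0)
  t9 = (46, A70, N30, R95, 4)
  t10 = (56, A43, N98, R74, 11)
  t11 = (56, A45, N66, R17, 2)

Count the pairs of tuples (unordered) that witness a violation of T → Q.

T=0: all 2 rows agree on Q — 0 pairs.
T=2: violating pairs (7,11) — 1 pair.

1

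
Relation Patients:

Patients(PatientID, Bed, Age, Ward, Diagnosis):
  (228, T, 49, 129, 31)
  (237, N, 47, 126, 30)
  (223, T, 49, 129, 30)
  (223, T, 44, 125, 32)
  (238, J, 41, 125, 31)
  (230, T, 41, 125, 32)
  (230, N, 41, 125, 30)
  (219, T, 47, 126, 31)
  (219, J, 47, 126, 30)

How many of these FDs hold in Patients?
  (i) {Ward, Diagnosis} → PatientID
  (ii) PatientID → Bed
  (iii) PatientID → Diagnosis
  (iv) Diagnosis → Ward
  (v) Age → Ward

(i) {Ward, Diagnosis} → PatientID: (Ward=126, Diagnosis=30): 2 rows → PatientID takes values {237, 219} — violation; (Ward=125, Diagnosis=32): 2 rows → PatientID takes values {223, 230} — violation — fails.
(ii) PatientID → Bed: PatientID=230: 2 rows → Bed takes values {T, N} — violation; PatientID=219: 2 rows → Bed takes values {T, J} — violation — fails.
(iii) PatientID → Diagnosis: PatientID=223: 2 rows → Diagnosis takes values {30, 32} — violation; PatientID=230: 2 rows → Diagnosis takes values {32, 30} — violation; PatientID=219: 2 rows → Diagnosis takes values {31, 30} — violation — fails.
(iv) Diagnosis → Ward: Diagnosis=31: 3 rows → Ward takes values {129, 125, 126} — violation; Diagnosis=30: 4 rows → Ward takes values {126, 129, 125} — violation — fails.
(v) Age → Ward: every LHS value maps to a single RHS value — holds.
1 of the 5 dependencies holds.

1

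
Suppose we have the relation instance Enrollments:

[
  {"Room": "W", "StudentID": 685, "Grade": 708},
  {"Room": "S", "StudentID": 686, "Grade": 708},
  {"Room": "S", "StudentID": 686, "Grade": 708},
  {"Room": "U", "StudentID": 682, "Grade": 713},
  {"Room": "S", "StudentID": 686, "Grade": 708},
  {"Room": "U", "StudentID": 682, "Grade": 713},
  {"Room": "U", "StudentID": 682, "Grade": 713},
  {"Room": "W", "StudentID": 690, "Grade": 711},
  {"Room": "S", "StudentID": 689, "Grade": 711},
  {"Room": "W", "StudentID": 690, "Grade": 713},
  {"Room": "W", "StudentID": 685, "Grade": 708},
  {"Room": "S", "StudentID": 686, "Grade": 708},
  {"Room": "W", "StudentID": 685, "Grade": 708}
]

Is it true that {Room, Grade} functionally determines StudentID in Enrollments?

(Room=W, Grade=708): 3 rows → StudentID = 685, 685, 685 ✓
(Room=S, Grade=708): 4 rows → StudentID = 686, 686, 686, 686 ✓
(Room=U, Grade=713): 3 rows → StudentID = 682, 682, 682 ✓
(Room=W, Grade=711): 1 row → StudentID = 690 ✓
(Room=S, Grade=711): 1 row → StudentID = 689 ✓
(Room=W, Grade=713): 1 row → StudentID = 690 ✓
Every {Room, Grade} value is associated with a single StudentID value, so {Room, Grade} → StudentID holds.

Yes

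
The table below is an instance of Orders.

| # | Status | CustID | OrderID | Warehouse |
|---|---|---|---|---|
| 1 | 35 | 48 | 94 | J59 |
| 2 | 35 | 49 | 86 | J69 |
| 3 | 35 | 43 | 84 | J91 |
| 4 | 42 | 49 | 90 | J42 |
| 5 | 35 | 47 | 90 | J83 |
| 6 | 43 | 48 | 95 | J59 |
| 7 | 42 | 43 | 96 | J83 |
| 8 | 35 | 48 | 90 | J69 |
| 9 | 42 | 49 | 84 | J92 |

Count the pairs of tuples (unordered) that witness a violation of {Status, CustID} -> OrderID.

2

(Status=35, CustID=48): violating pairs (1,8) — 1 pair.
(Status=42, CustID=49): violating pairs (4,9) — 1 pair.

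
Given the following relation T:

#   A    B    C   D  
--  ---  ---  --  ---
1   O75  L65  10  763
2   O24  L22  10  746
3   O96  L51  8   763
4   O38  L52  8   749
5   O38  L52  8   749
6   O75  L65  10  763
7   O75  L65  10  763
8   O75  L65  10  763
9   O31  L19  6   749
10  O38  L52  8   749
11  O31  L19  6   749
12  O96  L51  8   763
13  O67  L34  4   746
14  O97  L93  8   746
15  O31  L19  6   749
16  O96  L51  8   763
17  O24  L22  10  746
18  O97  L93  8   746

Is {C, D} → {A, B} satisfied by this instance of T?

Yes

(C=10, D=763): rows 1, 6, 7, 8 → {A,B} = (O75, L65), (O75, L65), (O75, L65), (O75, L65) ✓
(C=10, D=746): rows 2, 17 → {A,B} = (O24, L22), (O24, L22) ✓
(C=8, D=763): rows 3, 12, 16 → {A,B} = (O96, L51), (O96, L51), (O96, L51) ✓
(C=8, D=749): rows 4, 5, 10 → {A,B} = (O38, L52), (O38, L52), (O38, L52) ✓
(C=6, D=749): rows 9, 11, 15 → {A,B} = (O31, L19), (O31, L19), (O31, L19) ✓
(C=4, D=746): row 13 → {A,B} = (O67, L34) ✓
(C=8, D=746): rows 14, 18 → {A,B} = (O97, L93), (O97, L93) ✓
Every {C, D} value is associated with a single {A, B} value, so {C, D} → {A, B} holds.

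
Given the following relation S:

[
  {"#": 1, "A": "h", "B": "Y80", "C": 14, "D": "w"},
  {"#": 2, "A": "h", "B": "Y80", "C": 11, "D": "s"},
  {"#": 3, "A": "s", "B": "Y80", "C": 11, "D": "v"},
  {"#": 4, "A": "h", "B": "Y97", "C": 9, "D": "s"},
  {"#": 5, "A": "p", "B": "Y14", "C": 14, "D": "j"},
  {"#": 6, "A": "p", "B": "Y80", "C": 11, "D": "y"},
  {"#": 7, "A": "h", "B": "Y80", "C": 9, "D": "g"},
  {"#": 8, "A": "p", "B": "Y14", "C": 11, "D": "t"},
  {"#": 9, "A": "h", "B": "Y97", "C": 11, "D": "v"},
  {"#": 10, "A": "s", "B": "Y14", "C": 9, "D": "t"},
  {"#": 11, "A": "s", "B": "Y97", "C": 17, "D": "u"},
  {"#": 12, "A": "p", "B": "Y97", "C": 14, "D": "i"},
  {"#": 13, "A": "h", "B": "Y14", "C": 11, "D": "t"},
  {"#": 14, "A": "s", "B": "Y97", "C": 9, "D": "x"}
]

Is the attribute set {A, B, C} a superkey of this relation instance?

Yes

All 14 rows have distinct {A, B, C} values, so {A, B, C} → (all attributes) holds and {A, B, C} is a superkey.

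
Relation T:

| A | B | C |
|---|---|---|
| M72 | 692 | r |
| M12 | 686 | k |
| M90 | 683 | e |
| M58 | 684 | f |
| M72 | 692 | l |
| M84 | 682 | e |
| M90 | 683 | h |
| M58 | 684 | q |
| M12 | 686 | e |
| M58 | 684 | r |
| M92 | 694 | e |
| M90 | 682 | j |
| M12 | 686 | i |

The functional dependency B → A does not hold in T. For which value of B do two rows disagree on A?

B=692: 2 rows → A = M72, M72 ✓
B=686: 3 rows → A = M12, M12, M12 ✓
B=683: 2 rows → A = M90, M90 ✓
B=684: 3 rows → A = M58, M58, M58 ✓
B=682: 2 rows → A takes values {M84, M90} — violation
B=694: 1 row → A = M92 ✓
The only B value with inconsistent A is B=682.

682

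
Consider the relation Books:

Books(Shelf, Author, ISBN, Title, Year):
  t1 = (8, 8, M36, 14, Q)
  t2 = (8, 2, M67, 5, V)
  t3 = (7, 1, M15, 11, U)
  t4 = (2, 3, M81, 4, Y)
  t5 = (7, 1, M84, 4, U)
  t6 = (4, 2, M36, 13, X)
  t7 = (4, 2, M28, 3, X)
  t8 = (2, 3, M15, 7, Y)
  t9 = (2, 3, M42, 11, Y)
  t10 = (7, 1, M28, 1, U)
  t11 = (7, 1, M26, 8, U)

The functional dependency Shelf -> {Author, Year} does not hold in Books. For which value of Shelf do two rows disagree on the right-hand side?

8

Shelf=8: rows 1, 2 → {Author,Year} takes values {(8, Q), (2, V)} — violation
Shelf=7: rows 3, 5, 10, 11 → {Author,Year} = (1, U), (1, U), (1, U), (1, U) ✓
Shelf=2: rows 4, 8, 9 → {Author,Year} = (3, Y), (3, Y), (3, Y) ✓
Shelf=4: rows 6, 7 → {Author,Year} = (2, X), (2, X) ✓
The only Shelf value with inconsistent RHS is Shelf=8.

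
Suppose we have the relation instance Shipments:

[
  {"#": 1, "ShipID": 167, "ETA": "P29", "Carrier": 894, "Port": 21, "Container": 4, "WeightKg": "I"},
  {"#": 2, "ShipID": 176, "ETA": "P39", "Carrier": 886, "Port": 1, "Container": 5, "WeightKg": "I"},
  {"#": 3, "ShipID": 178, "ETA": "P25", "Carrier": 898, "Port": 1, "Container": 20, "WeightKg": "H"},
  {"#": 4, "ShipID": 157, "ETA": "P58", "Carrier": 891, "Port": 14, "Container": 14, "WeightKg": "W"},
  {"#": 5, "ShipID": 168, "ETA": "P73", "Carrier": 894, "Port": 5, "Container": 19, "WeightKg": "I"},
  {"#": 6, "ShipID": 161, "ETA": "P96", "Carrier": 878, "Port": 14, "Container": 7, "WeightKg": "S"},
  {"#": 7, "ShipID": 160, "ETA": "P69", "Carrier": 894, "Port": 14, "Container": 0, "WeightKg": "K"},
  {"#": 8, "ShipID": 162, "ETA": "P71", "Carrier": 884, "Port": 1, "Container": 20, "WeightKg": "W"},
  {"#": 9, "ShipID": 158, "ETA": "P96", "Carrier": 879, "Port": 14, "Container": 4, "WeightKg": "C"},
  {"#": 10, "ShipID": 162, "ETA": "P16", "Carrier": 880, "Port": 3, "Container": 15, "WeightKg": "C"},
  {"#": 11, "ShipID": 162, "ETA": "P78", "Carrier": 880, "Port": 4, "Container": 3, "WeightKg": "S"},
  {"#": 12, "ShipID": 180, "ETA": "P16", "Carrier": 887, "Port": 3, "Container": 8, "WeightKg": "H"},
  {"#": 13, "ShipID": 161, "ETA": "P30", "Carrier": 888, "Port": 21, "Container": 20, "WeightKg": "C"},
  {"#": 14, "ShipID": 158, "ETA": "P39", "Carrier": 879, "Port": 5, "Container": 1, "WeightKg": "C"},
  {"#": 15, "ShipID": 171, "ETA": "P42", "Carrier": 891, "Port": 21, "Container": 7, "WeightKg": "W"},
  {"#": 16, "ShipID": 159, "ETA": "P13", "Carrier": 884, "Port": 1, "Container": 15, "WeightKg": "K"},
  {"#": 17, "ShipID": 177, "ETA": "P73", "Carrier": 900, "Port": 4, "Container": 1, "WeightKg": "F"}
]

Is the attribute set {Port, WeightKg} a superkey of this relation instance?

Yes

All 17 rows have distinct {Port, WeightKg} values, so {Port, WeightKg} → (all attributes) holds and {Port, WeightKg} is a superkey.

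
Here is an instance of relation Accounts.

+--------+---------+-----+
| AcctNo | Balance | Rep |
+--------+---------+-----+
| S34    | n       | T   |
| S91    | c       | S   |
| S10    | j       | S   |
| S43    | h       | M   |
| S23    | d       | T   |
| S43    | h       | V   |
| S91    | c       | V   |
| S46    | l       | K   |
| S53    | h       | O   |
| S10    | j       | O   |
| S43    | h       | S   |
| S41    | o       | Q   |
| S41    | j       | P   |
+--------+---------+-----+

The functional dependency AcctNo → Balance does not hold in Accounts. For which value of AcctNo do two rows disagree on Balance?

S41

AcctNo=S34: 1 row → Balance = n ✓
AcctNo=S91: 2 rows → Balance = c, c ✓
AcctNo=S10: 2 rows → Balance = j, j ✓
AcctNo=S43: 3 rows → Balance = h, h, h ✓
AcctNo=S23: 1 row → Balance = d ✓
AcctNo=S46: 1 row → Balance = l ✓
AcctNo=S53: 1 row → Balance = h ✓
AcctNo=S41: 2 rows → Balance takes values {o, j} — violation
The only AcctNo value with inconsistent Balance is AcctNo=S41.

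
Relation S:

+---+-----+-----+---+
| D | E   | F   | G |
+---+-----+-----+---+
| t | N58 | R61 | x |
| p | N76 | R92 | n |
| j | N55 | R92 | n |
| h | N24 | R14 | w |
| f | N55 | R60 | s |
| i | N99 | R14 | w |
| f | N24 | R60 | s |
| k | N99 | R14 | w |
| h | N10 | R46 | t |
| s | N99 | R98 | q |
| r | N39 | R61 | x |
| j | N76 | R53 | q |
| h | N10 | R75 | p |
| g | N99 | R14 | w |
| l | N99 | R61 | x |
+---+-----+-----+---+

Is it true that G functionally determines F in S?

No

G=x: 3 rows → F = R61, R61, R61 ✓
G=n: 2 rows → F = R92, R92 ✓
G=w: 4 rows → F = R14, R14, R14, R14 ✓
G=s: 2 rows → F = R60, R60 ✓
G=t: 1 row → F = R46 ✓
G=q: 2 rows → F takes values {R98, R53} — violation
G=p: 1 row → F = R75 ✓
Two rows agree on G but differ on F, so G -> F does not hold.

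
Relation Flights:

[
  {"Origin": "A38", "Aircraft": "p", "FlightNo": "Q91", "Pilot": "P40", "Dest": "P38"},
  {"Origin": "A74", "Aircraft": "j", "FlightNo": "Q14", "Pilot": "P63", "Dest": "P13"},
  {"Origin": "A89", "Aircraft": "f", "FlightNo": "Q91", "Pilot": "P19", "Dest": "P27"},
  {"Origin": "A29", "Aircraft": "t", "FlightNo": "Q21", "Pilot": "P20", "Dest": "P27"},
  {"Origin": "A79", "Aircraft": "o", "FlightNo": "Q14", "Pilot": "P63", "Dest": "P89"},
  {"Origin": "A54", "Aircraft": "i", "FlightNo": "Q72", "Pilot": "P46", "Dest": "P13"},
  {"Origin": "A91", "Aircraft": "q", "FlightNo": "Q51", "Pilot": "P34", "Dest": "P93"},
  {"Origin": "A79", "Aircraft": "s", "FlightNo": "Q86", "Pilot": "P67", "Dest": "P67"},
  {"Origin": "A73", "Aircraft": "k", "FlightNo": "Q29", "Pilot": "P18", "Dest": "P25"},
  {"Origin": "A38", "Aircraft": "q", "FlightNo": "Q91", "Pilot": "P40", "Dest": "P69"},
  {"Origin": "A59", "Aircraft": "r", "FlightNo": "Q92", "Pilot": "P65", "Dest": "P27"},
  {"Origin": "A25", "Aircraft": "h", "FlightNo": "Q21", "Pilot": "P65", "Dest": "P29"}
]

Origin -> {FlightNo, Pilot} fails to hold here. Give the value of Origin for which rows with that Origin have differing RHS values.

A79

Origin=A38: 2 rows → {FlightNo,Pilot} = (Q91, P40), (Q91, P40) ✓
Origin=A74: 1 row → {FlightNo,Pilot} = (Q14, P63) ✓
Origin=A89: 1 row → {FlightNo,Pilot} = (Q91, P19) ✓
Origin=A29: 1 row → {FlightNo,Pilot} = (Q21, P20) ✓
Origin=A79: 2 rows → {FlightNo,Pilot} takes values {(Q14, P63), (Q86, P67)} — violation
Origin=A54: 1 row → {FlightNo,Pilot} = (Q72, P46) ✓
Origin=A91: 1 row → {FlightNo,Pilot} = (Q51, P34) ✓
Origin=A73: 1 row → {FlightNo,Pilot} = (Q29, P18) ✓
Origin=A59: 1 row → {FlightNo,Pilot} = (Q92, P65) ✓
Origin=A25: 1 row → {FlightNo,Pilot} = (Q21, P65) ✓
The only Origin value with inconsistent RHS is Origin=A79.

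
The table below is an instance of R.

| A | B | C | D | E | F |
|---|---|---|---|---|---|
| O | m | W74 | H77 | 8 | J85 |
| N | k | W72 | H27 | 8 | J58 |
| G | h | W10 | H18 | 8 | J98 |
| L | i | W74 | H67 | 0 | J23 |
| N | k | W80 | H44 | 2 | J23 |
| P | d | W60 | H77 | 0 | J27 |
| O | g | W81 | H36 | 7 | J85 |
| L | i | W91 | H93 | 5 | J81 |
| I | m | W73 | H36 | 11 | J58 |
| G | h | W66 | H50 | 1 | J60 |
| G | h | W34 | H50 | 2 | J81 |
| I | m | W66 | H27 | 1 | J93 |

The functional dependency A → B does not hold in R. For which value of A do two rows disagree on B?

A=O: 2 rows → B takes values {m, g} — violation
A=N: 2 rows → B = k, k ✓
A=G: 3 rows → B = h, h, h ✓
A=L: 2 rows → B = i, i ✓
A=P: 1 row → B = d ✓
A=I: 2 rows → B = m, m ✓
The only A value with inconsistent B is A=O.

O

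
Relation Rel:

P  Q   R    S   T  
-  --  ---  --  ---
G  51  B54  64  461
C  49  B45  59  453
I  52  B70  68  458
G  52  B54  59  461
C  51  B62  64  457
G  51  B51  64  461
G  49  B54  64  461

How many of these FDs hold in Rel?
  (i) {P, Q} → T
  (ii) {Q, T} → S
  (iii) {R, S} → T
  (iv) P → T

3

(i) {P, Q} → T: every LHS value maps to a single RHS value — holds.
(ii) {Q, T} → S: every LHS value maps to a single RHS value — holds.
(iii) {R, S} → T: every LHS value maps to a single RHS value — holds.
(iv) P → T: P=C: 2 rows → T takes values {453, 457} — violation — fails.
3 of the 4 dependencies hold.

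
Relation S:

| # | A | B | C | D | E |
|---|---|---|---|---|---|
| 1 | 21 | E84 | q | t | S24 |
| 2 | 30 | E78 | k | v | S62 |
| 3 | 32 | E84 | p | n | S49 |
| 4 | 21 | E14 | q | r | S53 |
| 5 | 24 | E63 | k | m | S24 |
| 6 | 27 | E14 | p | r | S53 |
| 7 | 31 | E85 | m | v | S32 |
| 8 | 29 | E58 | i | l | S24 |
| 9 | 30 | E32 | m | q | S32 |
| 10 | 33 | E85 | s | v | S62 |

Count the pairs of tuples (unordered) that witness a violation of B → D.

1

B=E84: violating pairs (1,3) — 1 pair.
B=E14: all 2 rows agree on D — 0 pairs.
B=E85: all 2 rows agree on D — 0 pairs.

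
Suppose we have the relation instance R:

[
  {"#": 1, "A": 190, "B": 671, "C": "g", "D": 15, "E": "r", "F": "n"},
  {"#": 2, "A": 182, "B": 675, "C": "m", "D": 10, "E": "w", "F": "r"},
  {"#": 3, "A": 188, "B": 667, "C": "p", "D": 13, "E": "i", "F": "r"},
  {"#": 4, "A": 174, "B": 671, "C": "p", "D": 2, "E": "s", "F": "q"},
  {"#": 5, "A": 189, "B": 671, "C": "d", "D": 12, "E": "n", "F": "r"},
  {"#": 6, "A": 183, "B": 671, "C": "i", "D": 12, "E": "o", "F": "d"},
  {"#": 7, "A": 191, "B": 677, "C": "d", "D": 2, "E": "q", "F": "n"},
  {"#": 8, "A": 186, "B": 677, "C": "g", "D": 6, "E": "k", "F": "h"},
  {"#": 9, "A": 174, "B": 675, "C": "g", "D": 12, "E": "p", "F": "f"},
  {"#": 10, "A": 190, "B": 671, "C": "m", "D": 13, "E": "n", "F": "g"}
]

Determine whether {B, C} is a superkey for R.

All 10 rows have distinct {B, C} values, so {B, C} → (all attributes) holds and {B, C} is a superkey.

Yes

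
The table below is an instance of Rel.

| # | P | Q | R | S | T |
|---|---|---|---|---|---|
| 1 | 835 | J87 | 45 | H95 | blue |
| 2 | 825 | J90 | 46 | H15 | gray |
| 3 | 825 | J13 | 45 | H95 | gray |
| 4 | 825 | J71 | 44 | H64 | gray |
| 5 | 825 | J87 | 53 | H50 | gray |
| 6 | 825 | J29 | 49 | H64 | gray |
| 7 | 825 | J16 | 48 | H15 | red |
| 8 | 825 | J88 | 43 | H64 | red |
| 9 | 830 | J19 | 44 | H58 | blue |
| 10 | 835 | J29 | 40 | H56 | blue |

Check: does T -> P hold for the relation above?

T=blue: rows 1, 9, 10 → P takes values {835, 830} — violation
T=gray: rows 2, 3, 4, 5, 6 → P = 825, 825, 825, 825, 825 ✓
T=red: rows 7, 8 → P = 825, 825 ✓
Two rows agree on T but differ on P, so T -> P does not hold.

No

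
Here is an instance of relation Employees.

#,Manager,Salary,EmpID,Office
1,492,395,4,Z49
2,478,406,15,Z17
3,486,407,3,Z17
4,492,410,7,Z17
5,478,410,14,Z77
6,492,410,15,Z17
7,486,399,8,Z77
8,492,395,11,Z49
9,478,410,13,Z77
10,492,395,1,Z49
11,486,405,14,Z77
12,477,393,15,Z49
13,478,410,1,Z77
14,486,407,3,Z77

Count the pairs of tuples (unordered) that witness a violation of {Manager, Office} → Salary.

3

(Manager=492, Office=Z49): all 3 rows agree on Salary — 0 pairs.
(Manager=492, Office=Z17): all 2 rows agree on Salary — 0 pairs.
(Manager=478, Office=Z77): all 3 rows agree on Salary — 0 pairs.
(Manager=486, Office=Z77): violating pairs (7,11), (7,14), (11,14) — 3 pairs.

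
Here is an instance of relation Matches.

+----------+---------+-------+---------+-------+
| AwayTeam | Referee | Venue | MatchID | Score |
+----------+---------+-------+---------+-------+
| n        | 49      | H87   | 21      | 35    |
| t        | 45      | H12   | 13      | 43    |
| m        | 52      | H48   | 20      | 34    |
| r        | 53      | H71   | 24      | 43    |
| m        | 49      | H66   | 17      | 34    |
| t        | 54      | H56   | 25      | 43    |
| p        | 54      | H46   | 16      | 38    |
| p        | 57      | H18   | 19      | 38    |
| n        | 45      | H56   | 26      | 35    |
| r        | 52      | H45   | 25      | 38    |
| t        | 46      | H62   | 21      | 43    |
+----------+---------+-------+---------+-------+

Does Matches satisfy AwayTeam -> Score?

AwayTeam=n: 2 rows → Score = 35, 35 ✓
AwayTeam=t: 3 rows → Score = 43, 43, 43 ✓
AwayTeam=m: 2 rows → Score = 34, 34 ✓
AwayTeam=r: 2 rows → Score takes values {43, 38} — violation
AwayTeam=p: 2 rows → Score = 38, 38 ✓
Two rows agree on AwayTeam but differ on Score, so AwayTeam -> Score does not hold.

No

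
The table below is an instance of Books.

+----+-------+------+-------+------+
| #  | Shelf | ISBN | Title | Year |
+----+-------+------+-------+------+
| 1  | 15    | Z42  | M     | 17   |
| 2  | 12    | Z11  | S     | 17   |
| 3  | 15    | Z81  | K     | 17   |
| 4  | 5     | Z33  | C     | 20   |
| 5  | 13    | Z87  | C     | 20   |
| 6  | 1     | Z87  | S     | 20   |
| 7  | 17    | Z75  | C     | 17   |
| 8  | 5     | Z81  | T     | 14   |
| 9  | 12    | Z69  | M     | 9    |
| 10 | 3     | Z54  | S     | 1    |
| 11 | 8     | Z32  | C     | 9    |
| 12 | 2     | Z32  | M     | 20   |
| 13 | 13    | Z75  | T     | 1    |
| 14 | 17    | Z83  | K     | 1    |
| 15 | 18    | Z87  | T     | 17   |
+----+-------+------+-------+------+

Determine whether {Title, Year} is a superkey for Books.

Rows 4 and 5 have the same {Title, Year} value (Title=C, Year=20) but are distinct tuples, so {Title, Year} does not determine every attribute — not a superkey.

No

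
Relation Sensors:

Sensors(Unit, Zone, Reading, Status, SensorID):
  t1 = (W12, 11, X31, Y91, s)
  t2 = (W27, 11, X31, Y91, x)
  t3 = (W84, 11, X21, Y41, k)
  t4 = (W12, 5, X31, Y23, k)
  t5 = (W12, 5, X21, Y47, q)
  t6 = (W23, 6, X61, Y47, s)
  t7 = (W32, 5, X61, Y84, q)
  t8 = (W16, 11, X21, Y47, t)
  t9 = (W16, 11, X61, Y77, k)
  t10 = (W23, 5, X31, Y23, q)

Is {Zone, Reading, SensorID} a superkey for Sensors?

All 10 rows have distinct {Zone, Reading, SensorID} values, so {Zone, Reading, SensorID} → (all attributes) holds and {Zone, Reading, SensorID} is a superkey.

Yes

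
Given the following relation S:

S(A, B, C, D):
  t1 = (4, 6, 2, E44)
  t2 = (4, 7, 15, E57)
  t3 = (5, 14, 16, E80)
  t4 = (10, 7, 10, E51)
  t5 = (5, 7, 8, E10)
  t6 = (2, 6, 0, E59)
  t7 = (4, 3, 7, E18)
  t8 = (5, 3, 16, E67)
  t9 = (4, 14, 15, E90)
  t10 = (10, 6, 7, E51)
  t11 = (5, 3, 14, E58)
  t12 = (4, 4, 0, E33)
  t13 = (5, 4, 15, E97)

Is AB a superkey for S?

Rows 8 and 11 have the same AB value (A=5, B=3) but are distinct tuples, so AB does not determine every attribute — not a superkey.

No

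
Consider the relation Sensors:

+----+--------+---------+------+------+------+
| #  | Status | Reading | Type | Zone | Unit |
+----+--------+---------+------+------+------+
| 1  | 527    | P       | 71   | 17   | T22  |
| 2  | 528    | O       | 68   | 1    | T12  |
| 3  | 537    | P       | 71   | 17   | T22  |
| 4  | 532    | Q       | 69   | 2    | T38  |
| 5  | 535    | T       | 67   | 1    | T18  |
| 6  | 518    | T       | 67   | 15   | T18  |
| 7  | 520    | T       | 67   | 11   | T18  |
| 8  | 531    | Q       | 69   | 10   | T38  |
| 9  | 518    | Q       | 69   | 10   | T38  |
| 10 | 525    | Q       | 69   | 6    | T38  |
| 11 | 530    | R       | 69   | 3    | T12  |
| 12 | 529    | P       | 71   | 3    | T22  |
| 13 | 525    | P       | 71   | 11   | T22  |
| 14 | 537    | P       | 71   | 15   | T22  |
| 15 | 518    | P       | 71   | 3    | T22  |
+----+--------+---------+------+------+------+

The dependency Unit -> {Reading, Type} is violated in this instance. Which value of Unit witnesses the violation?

T12

Unit=T22: rows 1, 3, 12, 13, 14, 15 → {Reading,Type} = (P, 71), (P, 71), (P, 71), (P, 71), (P, 71), (P, 71) ✓
Unit=T12: rows 2, 11 → {Reading,Type} takes values {(O, 68), (R, 69)} — violation
Unit=T38: rows 4, 8, 9, 10 → {Reading,Type} = (Q, 69), (Q, 69), (Q, 69), (Q, 69) ✓
Unit=T18: rows 5, 6, 7 → {Reading,Type} = (T, 67), (T, 67), (T, 67) ✓
The only Unit value with inconsistent RHS is Unit=T12.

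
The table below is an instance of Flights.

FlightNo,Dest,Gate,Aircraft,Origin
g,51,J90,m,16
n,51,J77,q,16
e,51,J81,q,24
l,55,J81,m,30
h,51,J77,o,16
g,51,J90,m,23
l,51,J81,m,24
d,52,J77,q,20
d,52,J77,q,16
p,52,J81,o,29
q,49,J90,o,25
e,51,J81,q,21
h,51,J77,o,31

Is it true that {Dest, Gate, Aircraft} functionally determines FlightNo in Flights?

(Dest=51, Gate=J90, Aircraft=m): 2 rows → FlightNo = g, g ✓
(Dest=51, Gate=J77, Aircraft=q): 1 row → FlightNo = n ✓
(Dest=51, Gate=J81, Aircraft=q): 2 rows → FlightNo = e, e ✓
(Dest=55, Gate=J81, Aircraft=m): 1 row → FlightNo = l ✓
(Dest=51, Gate=J77, Aircraft=o): 2 rows → FlightNo = h, h ✓
(Dest=51, Gate=J81, Aircraft=m): 1 row → FlightNo = l ✓
(Dest=52, Gate=J77, Aircraft=q): 2 rows → FlightNo = d, d ✓
(Dest=52, Gate=J81, Aircraft=o): 1 row → FlightNo = p ✓
(Dest=49, Gate=J90, Aircraft=o): 1 row → FlightNo = q ✓
Every {Dest, Gate, Aircraft} value is associated with a single FlightNo value, so {Dest, Gate, Aircraft} -> FlightNo holds.

Yes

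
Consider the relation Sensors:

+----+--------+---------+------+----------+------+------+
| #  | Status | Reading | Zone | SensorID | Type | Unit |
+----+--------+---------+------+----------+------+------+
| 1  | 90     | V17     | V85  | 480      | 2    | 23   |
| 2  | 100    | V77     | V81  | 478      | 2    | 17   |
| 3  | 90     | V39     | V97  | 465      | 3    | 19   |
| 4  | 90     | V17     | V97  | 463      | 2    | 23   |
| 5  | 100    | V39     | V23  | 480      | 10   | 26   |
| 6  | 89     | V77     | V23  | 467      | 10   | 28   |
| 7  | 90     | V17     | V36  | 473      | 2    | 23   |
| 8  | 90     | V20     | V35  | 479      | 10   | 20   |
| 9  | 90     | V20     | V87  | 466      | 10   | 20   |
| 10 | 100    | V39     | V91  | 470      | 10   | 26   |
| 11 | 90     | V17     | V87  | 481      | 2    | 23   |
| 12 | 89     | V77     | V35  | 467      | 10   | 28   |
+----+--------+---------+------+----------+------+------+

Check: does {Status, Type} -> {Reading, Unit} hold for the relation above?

(Status=90, Type=2): rows 1, 4, 7, 11 → {Reading,Unit} = (V17, 23), (V17, 23), (V17, 23), (V17, 23) ✓
(Status=100, Type=2): row 2 → {Reading,Unit} = (V77, 17) ✓
(Status=90, Type=3): row 3 → {Reading,Unit} = (V39, 19) ✓
(Status=100, Type=10): rows 5, 10 → {Reading,Unit} = (V39, 26), (V39, 26) ✓
(Status=89, Type=10): rows 6, 12 → {Reading,Unit} = (V77, 28), (V77, 28) ✓
(Status=90, Type=10): rows 8, 9 → {Reading,Unit} = (V20, 20), (V20, 20) ✓
Every {Status, Type} value is associated with a single {Reading, Unit} value, so {Status, Type} -> {Reading, Unit} holds.

Yes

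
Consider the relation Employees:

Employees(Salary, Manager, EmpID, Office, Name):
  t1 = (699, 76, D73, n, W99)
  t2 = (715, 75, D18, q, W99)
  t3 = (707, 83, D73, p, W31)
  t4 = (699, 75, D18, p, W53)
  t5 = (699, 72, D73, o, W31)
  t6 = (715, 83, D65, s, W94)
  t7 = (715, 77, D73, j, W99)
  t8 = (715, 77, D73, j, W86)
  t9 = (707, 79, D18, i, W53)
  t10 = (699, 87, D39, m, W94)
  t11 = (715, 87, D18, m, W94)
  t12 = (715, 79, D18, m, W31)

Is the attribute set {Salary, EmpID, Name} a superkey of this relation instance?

All 12 rows have distinct {Salary, EmpID, Name} values, so {Salary, EmpID, Name} → (all attributes) holds and {Salary, EmpID, Name} is a superkey.

Yes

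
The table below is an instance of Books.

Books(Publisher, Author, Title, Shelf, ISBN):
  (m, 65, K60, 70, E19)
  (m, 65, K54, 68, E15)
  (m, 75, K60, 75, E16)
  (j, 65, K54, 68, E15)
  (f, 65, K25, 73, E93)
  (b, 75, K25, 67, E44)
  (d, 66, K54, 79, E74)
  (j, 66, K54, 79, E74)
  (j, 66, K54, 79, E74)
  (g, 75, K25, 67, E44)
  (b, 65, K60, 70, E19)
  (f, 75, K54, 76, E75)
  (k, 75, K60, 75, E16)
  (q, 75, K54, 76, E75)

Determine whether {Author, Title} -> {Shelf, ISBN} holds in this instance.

Yes

(Author=65, Title=K60): 2 rows → {Shelf,ISBN} = (70, E19), (70, E19) ✓
(Author=65, Title=K54): 2 rows → {Shelf,ISBN} = (68, E15), (68, E15) ✓
(Author=75, Title=K60): 2 rows → {Shelf,ISBN} = (75, E16), (75, E16) ✓
(Author=65, Title=K25): 1 row → {Shelf,ISBN} = (73, E93) ✓
(Author=75, Title=K25): 2 rows → {Shelf,ISBN} = (67, E44), (67, E44) ✓
(Author=66, Title=K54): 3 rows → {Shelf,ISBN} = (79, E74), (79, E74), (79, E74) ✓
(Author=75, Title=K54): 2 rows → {Shelf,ISBN} = (76, E75), (76, E75) ✓
Every {Author, Title} value is associated with a single {Shelf, ISBN} value, so {Author, Title} -> {Shelf, ISBN} holds.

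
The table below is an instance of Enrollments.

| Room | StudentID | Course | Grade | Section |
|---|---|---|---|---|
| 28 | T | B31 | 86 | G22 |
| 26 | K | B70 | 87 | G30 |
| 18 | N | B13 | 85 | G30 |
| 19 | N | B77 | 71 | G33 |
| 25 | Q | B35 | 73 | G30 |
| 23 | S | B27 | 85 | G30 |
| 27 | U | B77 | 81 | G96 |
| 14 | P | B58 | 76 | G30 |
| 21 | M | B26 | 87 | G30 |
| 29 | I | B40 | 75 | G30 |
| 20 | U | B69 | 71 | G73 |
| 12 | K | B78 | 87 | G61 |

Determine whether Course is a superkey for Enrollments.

No

Two distinct rows share Course=B77, so Course does not determine every attribute — not a superkey.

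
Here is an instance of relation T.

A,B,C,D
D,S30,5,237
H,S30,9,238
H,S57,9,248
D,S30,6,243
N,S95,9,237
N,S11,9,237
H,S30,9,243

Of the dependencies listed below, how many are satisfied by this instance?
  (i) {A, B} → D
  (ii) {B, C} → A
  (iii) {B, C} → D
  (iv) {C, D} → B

(i) {A, B} → D: (A=D, B=S30): 2 rows → D takes values {237, 243} — violation; (A=H, B=S30): 2 rows → D takes values {238, 243} — violation — fails.
(ii) {B, C} → A: every LHS value maps to a single RHS value — holds.
(iii) {B, C} → D: (B=S30, C=9): 2 rows → D takes values {238, 243} — violation — fails.
(iv) {C, D} → B: (C=9, D=237): 2 rows → B takes values {S95, S11} — violation — fails.
1 of the 4 dependencies holds.

1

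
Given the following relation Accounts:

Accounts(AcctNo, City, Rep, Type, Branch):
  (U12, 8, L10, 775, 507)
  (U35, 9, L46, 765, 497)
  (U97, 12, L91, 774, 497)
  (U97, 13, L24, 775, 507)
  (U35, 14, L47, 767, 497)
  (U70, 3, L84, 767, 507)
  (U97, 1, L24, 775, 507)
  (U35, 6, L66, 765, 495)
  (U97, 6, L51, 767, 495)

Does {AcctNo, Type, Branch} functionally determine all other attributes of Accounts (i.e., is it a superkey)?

Two distinct rows share (AcctNo=U97, Type=775, Branch=507), so {AcctNo, Type, Branch} does not determine every attribute — not a superkey.

No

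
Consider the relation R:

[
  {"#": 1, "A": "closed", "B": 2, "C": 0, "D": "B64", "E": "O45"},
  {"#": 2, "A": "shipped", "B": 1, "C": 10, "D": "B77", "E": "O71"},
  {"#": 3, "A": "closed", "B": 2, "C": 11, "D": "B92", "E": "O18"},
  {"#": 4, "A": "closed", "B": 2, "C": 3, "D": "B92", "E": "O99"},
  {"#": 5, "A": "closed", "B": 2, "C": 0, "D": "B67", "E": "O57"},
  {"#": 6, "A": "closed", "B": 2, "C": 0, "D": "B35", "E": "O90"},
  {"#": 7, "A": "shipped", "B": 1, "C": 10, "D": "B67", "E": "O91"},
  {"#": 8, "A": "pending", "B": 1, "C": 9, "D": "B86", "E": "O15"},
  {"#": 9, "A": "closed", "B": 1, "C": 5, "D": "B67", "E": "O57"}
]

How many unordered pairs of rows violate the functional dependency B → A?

5

B=2: all 5 rows agree on A — 0 pairs.
B=1: violating pairs (2,8), (2,9), (7,8), (7,9), (8,9) — 5 pairs.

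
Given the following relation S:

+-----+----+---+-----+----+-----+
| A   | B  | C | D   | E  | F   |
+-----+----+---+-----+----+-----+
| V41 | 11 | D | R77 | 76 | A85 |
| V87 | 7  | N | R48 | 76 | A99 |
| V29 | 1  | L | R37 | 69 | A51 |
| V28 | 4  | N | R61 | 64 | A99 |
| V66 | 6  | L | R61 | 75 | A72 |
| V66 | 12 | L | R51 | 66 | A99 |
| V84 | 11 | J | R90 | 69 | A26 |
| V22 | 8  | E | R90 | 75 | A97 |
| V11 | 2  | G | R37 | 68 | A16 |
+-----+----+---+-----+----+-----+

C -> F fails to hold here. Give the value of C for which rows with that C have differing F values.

C=D: 1 row → F = A85 ✓
C=N: 2 rows → F = A99, A99 ✓
C=L: 3 rows → F takes values {A51, A72, A99} — violation
C=J: 1 row → F = A26 ✓
C=E: 1 row → F = A97 ✓
C=G: 1 row → F = A16 ✓
The only C value with inconsistent F is C=L.

L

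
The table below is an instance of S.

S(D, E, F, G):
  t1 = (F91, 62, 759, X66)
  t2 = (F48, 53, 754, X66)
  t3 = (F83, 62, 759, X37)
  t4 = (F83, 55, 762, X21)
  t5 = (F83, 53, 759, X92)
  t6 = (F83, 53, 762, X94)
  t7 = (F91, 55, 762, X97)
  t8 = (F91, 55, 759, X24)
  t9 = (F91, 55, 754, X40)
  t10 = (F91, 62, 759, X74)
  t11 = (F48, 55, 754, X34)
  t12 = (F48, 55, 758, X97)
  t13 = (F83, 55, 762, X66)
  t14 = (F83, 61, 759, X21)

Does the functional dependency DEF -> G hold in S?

(D=F91, E=62, F=759): rows 1, 10 → G takes values {X66, X74} — violation
(D=F48, E=53, F=754): row 2 → G = X66 ✓
(D=F83, E=62, F=759): row 3 → G = X37 ✓
(D=F83, E=55, F=762): rows 4, 13 → G takes values {X21, X66} — violation
(D=F83, E=53, F=759): row 5 → G = X92 ✓
(D=F83, E=53, F=762): row 6 → G = X94 ✓
(D=F91, E=55, F=762): row 7 → G = X97 ✓
(D=F91, E=55, F=759): row 8 → G = X24 ✓
(D=F91, E=55, F=754): row 9 → G = X40 ✓
(D=F48, E=55, F=754): row 11 → G = X34 ✓
(D=F48, E=55, F=758): row 12 → G = X97 ✓
(D=F83, E=61, F=759): row 14 → G = X21 ✓
Two rows agree on DEF but differ on G, so DEF -> G does not hold.

No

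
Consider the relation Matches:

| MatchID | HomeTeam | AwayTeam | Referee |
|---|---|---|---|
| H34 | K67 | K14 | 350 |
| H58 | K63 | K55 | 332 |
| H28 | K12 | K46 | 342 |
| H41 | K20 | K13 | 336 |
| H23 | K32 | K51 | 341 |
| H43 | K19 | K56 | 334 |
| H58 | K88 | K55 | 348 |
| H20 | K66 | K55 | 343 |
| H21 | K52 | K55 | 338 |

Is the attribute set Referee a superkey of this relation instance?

Yes

All 9 rows have distinct Referee values, so Referee → (all attributes) holds and Referee is a superkey.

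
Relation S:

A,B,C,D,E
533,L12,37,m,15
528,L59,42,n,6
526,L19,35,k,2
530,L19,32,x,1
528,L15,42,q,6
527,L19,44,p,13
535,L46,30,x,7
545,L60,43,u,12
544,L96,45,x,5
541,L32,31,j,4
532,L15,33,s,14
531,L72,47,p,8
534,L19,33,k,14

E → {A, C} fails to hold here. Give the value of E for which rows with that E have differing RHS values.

14

E=15: 1 row → {A,C} = (533, 37) ✓
E=6: 2 rows → {A,C} = (528, 42), (528, 42) ✓
E=2: 1 row → {A,C} = (526, 35) ✓
E=1: 1 row → {A,C} = (530, 32) ✓
E=13: 1 row → {A,C} = (527, 44) ✓
E=7: 1 row → {A,C} = (535, 30) ✓
E=12: 1 row → {A,C} = (545, 43) ✓
E=5: 1 row → {A,C} = (544, 45) ✓
E=4: 1 row → {A,C} = (541, 31) ✓
E=14: 2 rows → {A,C} takes values {(532, 33), (534, 33)} — violation
E=8: 1 row → {A,C} = (531, 47) ✓
The only E value with inconsistent RHS is E=14.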